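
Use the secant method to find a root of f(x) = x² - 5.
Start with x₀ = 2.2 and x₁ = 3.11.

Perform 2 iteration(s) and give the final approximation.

f(x) = x² - 5
x₀ = 2.2, x₁ = 3.11

Secant formula: x_{n+1} = x_n - f(x_n)(x_n - x_{n-1})/(f(x_n) - f(x_{n-1}))

Iteration 1:
  f(2.200000) = -0.160000
  f(3.110000) = 4.672100
  x_2 = 3.110000 - 4.672100×(3.110000 - 2.200000)/(4.672100 - (-0.160000))
       = 2.230132
Iteration 2:
  f(3.110000) = 4.672100
  f(2.230132) = -0.026512
  x_3 = 2.230132 - (-0.026512)×(2.230132 - 3.110000)/(-0.026512 - 4.672100)
       = 2.235097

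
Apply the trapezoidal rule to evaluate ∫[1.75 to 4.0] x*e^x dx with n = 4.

f(x) = x*e^x
a = 1.75, b = 4.0, n = 4
h = (b - a)/n = 0.562500

Trapezoidal rule: (h/2)[f(x₀) + 2f(x₁) + 2f(x₂) + ... + f(xₙ)]

x_0 = 1.7500, f(x_0) = 10.070555, coefficient = 1
x_1 = 2.3125, f(x_1) = 23.355423, coefficient = 2
x_2 = 2.8750, f(x_2) = 50.960594, coefficient = 2
x_3 = 3.4375, f(x_3) = 106.937491, coefficient = 2
x_4 = 4.0000, f(x_4) = 218.392600, coefficient = 1

I ≈ (0.562500/2) × 590.970170 = 166.210360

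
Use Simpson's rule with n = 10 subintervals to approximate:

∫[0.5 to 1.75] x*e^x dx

f(x) = x*e^x
a = 0.5, b = 1.75, n = 10
h = (b - a)/n = 0.125000

Simpson's rule: (h/3)[f(x₀) + 4f(x₁) + 2f(x₂) + ... + f(xₙ)]

x_0 = 0.5000, f(x_0) = 0.824361, coefficient = 1
x_1 = 0.6250, f(x_1) = 1.167654, coefficient = 4
x_2 = 0.7500, f(x_2) = 1.587750, coefficient = 2
x_3 = 0.8750, f(x_3) = 2.099016, coefficient = 4
x_4 = 1.0000, f(x_4) = 2.718282, coefficient = 2
x_5 = 1.1250, f(x_5) = 3.465244, coefficient = 4
x_6 = 1.2500, f(x_6) = 4.362929, coefficient = 2
x_7 = 1.3750, f(x_7) = 5.438230, coefficient = 4
x_8 = 1.5000, f(x_8) = 6.722534, coefficient = 2
x_9 = 1.6250, f(x_9) = 8.252431, coefficient = 4
x_10 = 1.7500, f(x_10) = 10.070555, coefficient = 1

I ≈ (0.125000/3) × 123.368204 = 5.140342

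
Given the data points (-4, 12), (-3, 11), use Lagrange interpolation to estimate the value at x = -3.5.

Lagrange interpolation formula:
P(x) = Σ yᵢ × Lᵢ(x)
where Lᵢ(x) = Π_{j≠i} (x - xⱼ)/(xᵢ - xⱼ)

L_0(-3.5) = (-3.5 - (-3))/(-4 - (-3)) = 0.500000
L_1(-3.5) = (-3.5 - (-4))/(-3 - (-4)) = 0.500000

P(-3.5) = 12×L_0(-3.5) + 11×L_1(-3.5)
P(-3.5) = 11.500000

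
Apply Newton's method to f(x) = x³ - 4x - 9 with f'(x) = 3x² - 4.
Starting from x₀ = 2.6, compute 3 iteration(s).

f(x) = x³ - 4x - 9
f'(x) = 3x² - 4
x₀ = 2.6

Newton-Raphson formula: x_{n+1} = x_n - f(x_n)/f'(x_n)

Iteration 1:
  f(2.600000) = -1.824000
  f'(2.600000) = 16.280000
  x_1 = 2.600000 - (-1.824000)/16.280000 = 2.712039
Iteration 2:
  f(2.712039) = 0.099318
  f'(2.712039) = 18.065472
  x_2 = 2.712039 - 0.099318/18.065472 = 2.706542
Iteration 3:
  f(2.706542) = 0.000246
  f'(2.706542) = 17.976103
  x_3 = 2.706542 - 0.000246/17.976103 = 2.706528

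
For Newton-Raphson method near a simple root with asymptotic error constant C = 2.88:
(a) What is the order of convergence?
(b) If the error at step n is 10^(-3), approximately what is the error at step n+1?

(a) Newton-Raphson has quadratic (order 2) convergence near simple roots.
    This means |e_{n+1}| ≈ C|e_n|².

(b) With |e_n| = 10^(-3) and C = 2.88:
    |e_{n+1}| ≈ 2.88 × (10^(-3))² = 2.88 × 10^(-6)

(a) 2 (quadratic); (b) |e_{n+1}| ≈ 2.880e-06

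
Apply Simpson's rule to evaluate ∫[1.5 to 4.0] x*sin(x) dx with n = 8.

f(x) = x*sin(x)
a = 1.5, b = 4.0, n = 8
h = (b - a)/n = 0.312500

Simpson's rule: (h/3)[f(x₀) + 4f(x₁) + 2f(x₂) + ... + f(xₙ)]

x_0 = 1.5000, f(x_0) = 1.496242, coefficient = 1
x_1 = 1.8125, f(x_1) = 1.759814, coefficient = 4
x_2 = 2.1250, f(x_2) = 1.806930, coefficient = 2
x_3 = 2.4375, f(x_3) = 1.577897, coefficient = 4
x_4 = 2.7500, f(x_4) = 1.049568, coefficient = 2
x_5 = 3.0625, f(x_5) = 0.241969, coefficient = 4
x_6 = 3.3750, f(x_6) = -0.780617, coefficient = 2
x_7 = 3.6875, f(x_7) = -1.914527, coefficient = 4
x_8 = 4.0000, f(x_8) = -3.027210, coefficient = 1

I ≈ (0.312500/3) × 9.281404 = 0.966813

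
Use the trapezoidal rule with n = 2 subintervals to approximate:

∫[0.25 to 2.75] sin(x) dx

f(x) = sin(x)
a = 0.25, b = 2.75, n = 2
h = (b - a)/n = 1.250000

Trapezoidal rule: (h/2)[f(x₀) + 2f(x₁) + 2f(x₂) + ... + f(xₙ)]

x_0 = 0.2500, f(x_0) = 0.247404, coefficient = 1
x_1 = 1.5000, f(x_1) = 0.997495, coefficient = 2
x_2 = 2.7500, f(x_2) = 0.381661, coefficient = 1

I ≈ (1.250000/2) × 2.624055 = 1.640034
Exact value: 1.893215
Error: 0.253180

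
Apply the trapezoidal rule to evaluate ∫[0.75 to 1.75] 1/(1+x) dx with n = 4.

f(x) = 1/(1+x)
a = 0.75, b = 1.75, n = 4
h = (b - a)/n = 0.250000

Trapezoidal rule: (h/2)[f(x₀) + 2f(x₁) + 2f(x₂) + ... + f(xₙ)]

x_0 = 0.7500, f(x_0) = 0.571429, coefficient = 1
x_1 = 1.0000, f(x_1) = 0.500000, coefficient = 2
x_2 = 1.2500, f(x_2) = 0.444444, coefficient = 2
x_3 = 1.5000, f(x_3) = 0.400000, coefficient = 2
x_4 = 1.7500, f(x_4) = 0.363636, coefficient = 1

I ≈ (0.250000/2) × 3.623954 = 0.452994
Exact value: 0.451985
Error: 0.001009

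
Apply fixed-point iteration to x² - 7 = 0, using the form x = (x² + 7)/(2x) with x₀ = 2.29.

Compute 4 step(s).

Equation: x² - 7 = 0
Fixed-point form: x = (x² + 7)/(2x)
x₀ = 2.29

x_1 = g(2.290000) = 2.673384
x_2 = g(2.673384) = 2.645894
x_3 = g(2.645894) = 2.645751
x_4 = g(2.645751) = 2.645751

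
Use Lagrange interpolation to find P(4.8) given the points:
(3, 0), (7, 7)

Lagrange interpolation formula:
P(x) = Σ yᵢ × Lᵢ(x)
where Lᵢ(x) = Π_{j≠i} (x - xⱼ)/(xᵢ - xⱼ)

L_0(4.8) = (4.8 - 7)/(3 - 7) = 0.550000
L_1(4.8) = (4.8 - 3)/(7 - 3) = 0.450000

P(4.8) = 0×L_0(4.8) + 7×L_1(4.8)
P(4.8) = 3.150000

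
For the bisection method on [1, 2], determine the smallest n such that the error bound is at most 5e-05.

We need (b-a)/2^n ≤ 5e-05
(2 - 1)/2^n ≤ 5e-05
1/2^n ≤ 5e-05
2^n ≥ 20000
n ≥ log₂(20000) = 14.29
n ≥ 15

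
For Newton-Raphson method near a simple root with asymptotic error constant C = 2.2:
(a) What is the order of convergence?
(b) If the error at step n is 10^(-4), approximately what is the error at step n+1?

(a) Newton-Raphson has quadratic (order 2) convergence near simple roots.
    This means |e_{n+1}| ≈ C|e_n|².

(b) With |e_n| = 10^(-4) and C = 2.2:
    |e_{n+1}| ≈ 2.2 × (10^(-4))² = 2.2 × 10^(-8)

(a) 2 (quadratic); (b) |e_{n+1}| ≈ 2.200e-08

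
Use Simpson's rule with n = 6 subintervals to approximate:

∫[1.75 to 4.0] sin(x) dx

f(x) = sin(x)
a = 1.75, b = 4.0, n = 6
h = (b - a)/n = 0.375000

Simpson's rule: (h/3)[f(x₀) + 4f(x₁) + 2f(x₂) + ... + f(xₙ)]

x_0 = 1.7500, f(x_0) = 0.983986, coefficient = 1
x_1 = 2.1250, f(x_1) = 0.850320, coefficient = 4
x_2 = 2.5000, f(x_2) = 0.598472, coefficient = 2
x_3 = 2.8750, f(x_3) = 0.263446, coefficient = 4
x_4 = 3.2500, f(x_4) = -0.108195, coefficient = 2
x_5 = 3.6250, f(x_5) = -0.464799, coefficient = 4
x_6 = 4.0000, f(x_6) = -0.756802, coefficient = 1

I ≈ (0.375000/3) × 3.803605 = 0.475451
Exact value: 0.475398
Error: 0.000053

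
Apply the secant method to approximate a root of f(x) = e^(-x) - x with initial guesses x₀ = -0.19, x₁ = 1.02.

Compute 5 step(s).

f(x) = e^(-x) - x
x₀ = -0.19, x₁ = 1.02

Secant formula: x_{n+1} = x_n - f(x_n)(x_n - x_{n-1})/(f(x_n) - f(x_{n-1}))

Iteration 1:
  f(-0.190000) = 1.399250
  f(1.020000) = -0.659405
  x_2 = 1.020000 - (-0.659405)×(1.020000 - (-0.190000))/(-0.659405 - 1.399250)
       = 0.632426
Iteration 2:
  f(1.020000) = -0.659405
  f(0.632426) = -0.101125
  x_3 = 0.632426 - (-0.101125)×(0.632426 - 1.020000)/(-0.101125 - (-0.659405))
       = 0.562222
Iteration 3:
  f(0.632426) = -0.101125
  f(0.562222) = 0.007719
  x_4 = 0.562222 - 0.007719×(0.562222 - 0.632426)/(0.007719 - (-0.101125))
       = 0.567201
Iteration 4:
  f(0.562222) = 0.007719
  f(0.567201) = -0.000090
  x_5 = 0.567201 - (-0.000090)×(0.567201 - 0.562222)/(-0.000090 - 0.007719)
       = 0.567143
Iteration 5:
  f(0.567201) = -0.000090
  f(0.567143) = 0.000000
  x_6 = 0.567143 - 0.000000×(0.567143 - 0.567201)/(0.000000 - (-0.000090))
       = 0.567143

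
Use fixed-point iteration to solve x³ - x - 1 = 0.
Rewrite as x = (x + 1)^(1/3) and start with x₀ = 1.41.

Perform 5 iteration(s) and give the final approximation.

Equation: x³ - x - 1 = 0
Fixed-point form: x = (x + 1)^(1/3)
x₀ = 1.41

x_1 = g(1.410000) = 1.340723
x_2 = g(1.340723) = 1.327751
x_3 = g(1.327751) = 1.325294
x_4 = g(1.325294) = 1.324827
x_5 = g(1.324827) = 1.324739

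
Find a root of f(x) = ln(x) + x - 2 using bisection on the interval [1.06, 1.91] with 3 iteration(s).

f(x) = ln(x) + x - 2
Initial interval: [1.06, 1.91]

Iteration 1:
  c_1 = (1.060000 + 1.910000)/2 = 1.485000
  f(c_1) = f(1.485000) = -0.119585
  f(a) × f(c) ≥ 0, new interval: [1.485000, 1.910000]
Iteration 2:
  c_2 = (1.485000 + 1.910000)/2 = 1.697500
  f(c_2) = f(1.697500) = 0.226657
  f(a) × f(c) < 0, new interval: [1.485000, 1.697500]
Iteration 3:
  c_3 = (1.485000 + 1.697500)/2 = 1.591250
  f(c_3) = f(1.591250) = 0.055770
  f(a) × f(c) < 0, new interval: [1.485000, 1.591250]

After 3 iteration(s), the approximation is c_3 = 1.591250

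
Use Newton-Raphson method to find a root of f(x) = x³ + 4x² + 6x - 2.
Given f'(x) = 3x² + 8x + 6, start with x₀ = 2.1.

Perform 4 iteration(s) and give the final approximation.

f(x) = x³ + 4x² + 6x - 2
f'(x) = 3x² + 8x + 6
x₀ = 2.1

Newton-Raphson formula: x_{n+1} = x_n - f(x_n)/f'(x_n)

Iteration 1:
  f(2.100000) = 37.501000
  f'(2.100000) = 36.030000
  x_1 = 2.100000 - 37.501000/36.030000 = 1.059173
Iteration 2:
  f(1.059173) = 10.030657
  f'(1.059173) = 17.838925
  x_2 = 1.059173 - 10.030657/17.838925 = 0.496882
Iteration 3:
  f(0.496882) = 2.091540
  f'(0.496882) = 10.715737
  x_3 = 0.496882 - 2.091540/10.715737 = 0.301699
Iteration 4:
  f(0.301699) = 0.201740
  f'(0.301699) = 8.686654
  x_4 = 0.301699 - 0.201740/8.686654 = 0.278474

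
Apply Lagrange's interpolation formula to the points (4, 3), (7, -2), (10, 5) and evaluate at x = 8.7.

Lagrange interpolation formula:
P(x) = Σ yᵢ × Lᵢ(x)
where Lᵢ(x) = Π_{j≠i} (x - xⱼ)/(xᵢ - xⱼ)

L_0(8.7) = (8.7 - 7)/(4 - 7) × (8.7 - 10)/(4 - 10) = -0.122778
L_1(8.7) = (8.7 - 4)/(7 - 4) × (8.7 - 10)/(7 - 10) = 0.678889
L_2(8.7) = (8.7 - 4)/(10 - 4) × (8.7 - 7)/(10 - 7) = 0.443889

P(8.7) = 3×L_0(8.7) + (-2)×L_1(8.7) + 5×L_2(8.7)
P(8.7) = 0.493333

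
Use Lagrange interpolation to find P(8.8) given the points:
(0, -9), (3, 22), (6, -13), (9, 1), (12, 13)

Lagrange interpolation formula:
P(x) = Σ yᵢ × Lᵢ(x)
where Lᵢ(x) = Π_{j≠i} (x - xⱼ)/(xᵢ - xⱼ)

L_0(8.8) = (8.8 - 3)/(0 - 3) × (8.8 - 6)/(0 - 6) × (8.8 - 9)/(0 - 9) × (8.8 - 12)/(0 - 12) = 0.005347
L_1(8.8) = (8.8 - 0)/(3 - 0) × (8.8 - 6)/(3 - 6) × (8.8 - 9)/(3 - 9) × (8.8 - 12)/(3 - 12) = -0.032448
L_2(8.8) = (8.8 - 0)/(6 - 0) × (8.8 - 3)/(6 - 3) × (8.8 - 9)/(6 - 9) × (8.8 - 12)/(6 - 12) = 0.100820
L_3(8.8) = (8.8 - 0)/(9 - 0) × (8.8 - 3)/(9 - 3) × (8.8 - 6)/(9 - 6) × (8.8 - 12)/(9 - 12) = 0.940984
L_4(8.8) = (8.8 - 0)/(12 - 0) × (8.8 - 3)/(12 - 3) × (8.8 - 6)/(12 - 6) × (8.8 - 9)/(12 - 9) = -0.014703

P(8.8) = (-9)×L_0(8.8) + 22×L_1(8.8) + (-13)×L_2(8.8) + 1×L_3(8.8) + 13×L_4(8.8)
P(8.8) = -1.322779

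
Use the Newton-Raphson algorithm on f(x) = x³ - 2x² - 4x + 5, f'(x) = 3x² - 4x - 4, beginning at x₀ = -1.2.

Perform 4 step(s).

f(x) = x³ - 2x² - 4x + 5
f'(x) = 3x² - 4x - 4
x₀ = -1.2

Newton-Raphson formula: x_{n+1} = x_n - f(x_n)/f'(x_n)

Iteration 1:
  f(-1.200000) = 5.192000
  f'(-1.200000) = 5.120000
  x_1 = -1.200000 - 5.192000/5.120000 = -2.214062
Iteration 2:
  f(-2.214062) = -6.801391
  f'(-2.214062) = 19.562468
  x_2 = -2.214062 - (-6.801391)/19.562468 = -1.866387
Iteration 3:
  f(-1.866387) = -1.002626
  f'(-1.866387) = 13.915749
  x_3 = -1.866387 - (-1.002626)/13.915749 = -1.794337
Iteration 4:
  f(-1.794337) = -0.039074
  f'(-1.794337) = 12.836288
  x_4 = -1.794337 - (-0.039074)/12.836288 = -1.791293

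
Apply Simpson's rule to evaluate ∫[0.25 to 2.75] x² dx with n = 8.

f(x) = x²
a = 0.25, b = 2.75, n = 8
h = (b - a)/n = 0.312500

Simpson's rule: (h/3)[f(x₀) + 4f(x₁) + 2f(x₂) + ... + f(xₙ)]

x_0 = 0.2500, f(x_0) = 0.062500, coefficient = 1
x_1 = 0.5625, f(x_1) = 0.316406, coefficient = 4
x_2 = 0.8750, f(x_2) = 0.765625, coefficient = 2
x_3 = 1.1875, f(x_3) = 1.410156, coefficient = 4
x_4 = 1.5000, f(x_4) = 2.250000, coefficient = 2
x_5 = 1.8125, f(x_5) = 3.285156, coefficient = 4
x_6 = 2.1250, f(x_6) = 4.515625, coefficient = 2
x_7 = 2.4375, f(x_7) = 5.941406, coefficient = 4
x_8 = 2.7500, f(x_8) = 7.562500, coefficient = 1

I ≈ (0.312500/3) × 66.500000 = 6.927083
Exact value: 6.927083
Error: 0.000000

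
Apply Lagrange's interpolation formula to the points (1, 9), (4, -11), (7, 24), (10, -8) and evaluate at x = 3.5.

Lagrange interpolation formula:
P(x) = Σ yᵢ × Lᵢ(x)
where Lᵢ(x) = Π_{j≠i} (x - xⱼ)/(xᵢ - xⱼ)

L_0(3.5) = (3.5 - 4)/(1 - 4) × (3.5 - 7)/(1 - 7) × (3.5 - 10)/(1 - 10) = 0.070216
L_1(3.5) = (3.5 - 1)/(4 - 1) × (3.5 - 7)/(4 - 7) × (3.5 - 10)/(4 - 10) = 1.053241
L_2(3.5) = (3.5 - 1)/(7 - 1) × (3.5 - 4)/(7 - 4) × (3.5 - 10)/(7 - 10) = -0.150463
L_3(3.5) = (3.5 - 1)/(10 - 1) × (3.5 - 4)/(10 - 4) × (3.5 - 7)/(10 - 7) = 0.027006

P(3.5) = 9×L_0(3.5) + (-11)×L_1(3.5) + 24×L_2(3.5) + (-8)×L_3(3.5)
P(3.5) = -14.780864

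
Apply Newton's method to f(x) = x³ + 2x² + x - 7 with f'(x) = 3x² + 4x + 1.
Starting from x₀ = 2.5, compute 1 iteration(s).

f(x) = x³ + 2x² + x - 7
f'(x) = 3x² + 4x + 1
x₀ = 2.5

Newton-Raphson formula: x_{n+1} = x_n - f(x_n)/f'(x_n)

Iteration 1:
  f(2.500000) = 23.625000
  f'(2.500000) = 29.750000
  x_1 = 2.500000 - 23.625000/29.750000 = 1.705882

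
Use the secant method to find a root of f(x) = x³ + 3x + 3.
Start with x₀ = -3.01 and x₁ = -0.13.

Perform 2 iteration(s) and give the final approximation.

f(x) = x³ + 3x + 3
x₀ = -3.01, x₁ = -0.13

Secant formula: x_{n+1} = x_n - f(x_n)(x_n - x_{n-1})/(f(x_n) - f(x_{n-1}))

Iteration 1:
  f(-3.010000) = -33.300901
  f(-0.130000) = 2.607803
  x_2 = -0.130000 - 2.607803×(-0.130000 - (-3.010000))/(2.607803 - (-33.300901))
       = -0.339155
Iteration 2:
  f(-0.130000) = 2.607803
  f(-0.339155) = 1.943524
  x_3 = -0.339155 - 1.943524×(-0.339155 - (-0.130000))/(1.943524 - 2.607803)
       = -0.951093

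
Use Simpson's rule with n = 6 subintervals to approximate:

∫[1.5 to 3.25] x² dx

f(x) = x²
a = 1.5, b = 3.25, n = 6
h = (b - a)/n = 0.291667

Simpson's rule: (h/3)[f(x₀) + 4f(x₁) + 2f(x₂) + ... + f(xₙ)]

x_0 = 1.5000, f(x_0) = 2.250000, coefficient = 1
x_1 = 1.7917, f(x_1) = 3.210069, coefficient = 4
x_2 = 2.0833, f(x_2) = 4.340278, coefficient = 2
x_3 = 2.3750, f(x_3) = 5.640625, coefficient = 4
x_4 = 2.6667, f(x_4) = 7.111111, coefficient = 2
x_5 = 2.9583, f(x_5) = 8.751736, coefficient = 4
x_6 = 3.2500, f(x_6) = 10.562500, coefficient = 1

I ≈ (0.291667/3) × 106.125000 = 10.317708
Exact value: 10.317708
Error: 0.000000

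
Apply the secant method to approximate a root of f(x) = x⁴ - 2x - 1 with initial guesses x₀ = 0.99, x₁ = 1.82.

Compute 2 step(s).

f(x) = x⁴ - 2x - 1
x₀ = 0.99, x₁ = 1.82

Secant formula: x_{n+1} = x_n - f(x_n)(x_n - x_{n-1})/(f(x_n) - f(x_{n-1}))

Iteration 1:
  f(0.990000) = -2.019404
  f(1.820000) = 6.331994
  x_2 = 1.820000 - 6.331994×(1.820000 - 0.990000)/(6.331994 - (-2.019404))
       = 1.190698
Iteration 2:
  f(1.820000) = 6.331994
  f(1.190698) = -1.371350
  x_3 = 1.190698 - (-1.371350)×(1.190698 - 1.820000)/(-1.371350 - 6.331994)
       = 1.302726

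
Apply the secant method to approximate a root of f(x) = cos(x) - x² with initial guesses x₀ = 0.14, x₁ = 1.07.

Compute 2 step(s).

f(x) = cos(x) - x²
x₀ = 0.14, x₁ = 1.07

Secant formula: x_{n+1} = x_n - f(x_n)(x_n - x_{n-1})/(f(x_n) - f(x_{n-1}))

Iteration 1:
  f(0.140000) = 0.970616
  f(1.070000) = -0.664776
  x_2 = 1.070000 - (-0.664776)×(1.070000 - 0.140000)/(-0.664776 - 0.970616)
       = 0.691961
Iteration 2:
  f(1.070000) = -0.664776
  f(0.691961) = 0.291186
  x_3 = 0.691961 - 0.291186×(0.691961 - 1.070000)/(0.291186 - (-0.664776))
       = 0.807112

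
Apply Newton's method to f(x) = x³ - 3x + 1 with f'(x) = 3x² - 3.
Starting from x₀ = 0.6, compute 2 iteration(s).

f(x) = x³ - 3x + 1
f'(x) = 3x² - 3
x₀ = 0.6

Newton-Raphson formula: x_{n+1} = x_n - f(x_n)/f'(x_n)

Iteration 1:
  f(0.600000) = -0.584000
  f'(0.600000) = -1.920000
  x_1 = 0.600000 - (-0.584000)/(-1.920000) = 0.295833
Iteration 2:
  f(0.295833) = 0.138391
  f'(0.295833) = -2.737448
  x_2 = 0.295833 - 0.138391/(-2.737448) = 0.346388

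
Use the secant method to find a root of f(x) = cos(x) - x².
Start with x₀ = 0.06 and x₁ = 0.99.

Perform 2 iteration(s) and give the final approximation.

f(x) = cos(x) - x²
x₀ = 0.06, x₁ = 0.99

Secant formula: x_{n+1} = x_n - f(x_n)(x_n - x_{n-1})/(f(x_n) - f(x_{n-1}))

Iteration 1:
  f(0.060000) = 0.994601
  f(0.990000) = -0.431410
  x_2 = 0.990000 - (-0.431410)×(0.990000 - 0.060000)/(-0.431410 - 0.994601)
       = 0.708648
Iteration 2:
  f(0.990000) = -0.431410
  f(0.708648) = 0.257061
  x_3 = 0.708648 - 0.257061×(0.708648 - 0.990000)/(0.257061 - (-0.431410))
       = 0.813699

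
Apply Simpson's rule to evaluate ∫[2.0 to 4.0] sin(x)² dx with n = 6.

f(x) = sin(x)²
a = 2.0, b = 4.0, n = 6
h = (b - a)/n = 0.333333

Simpson's rule: (h/3)[f(x₀) + 4f(x₁) + 2f(x₂) + ... + f(xₙ)]

x_0 = 2.0000, f(x_0) = 0.826822, coefficient = 1
x_1 = 2.3333, f(x_1) = 0.522853, coefficient = 4
x_2 = 2.6667, f(x_2) = 0.209098, coefficient = 2
x_3 = 3.0000, f(x_3) = 0.019915, coefficient = 4
x_4 = 3.3333, f(x_4) = 0.036316, coefficient = 2
x_5 = 3.6667, f(x_5) = 0.251279, coefficient = 4
x_6 = 4.0000, f(x_6) = 0.572750, coefficient = 1

I ≈ (0.333333/3) × 5.066588 = 0.562954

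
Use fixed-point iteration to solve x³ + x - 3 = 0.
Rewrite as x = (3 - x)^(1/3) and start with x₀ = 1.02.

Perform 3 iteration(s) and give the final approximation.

Equation: x³ + x - 3 = 0
Fixed-point form: x = (3 - x)^(1/3)
x₀ = 1.02

x_1 = g(1.020000) = 1.255707
x_2 = g(1.255707) = 1.203760
x_3 = g(1.203760) = 1.215593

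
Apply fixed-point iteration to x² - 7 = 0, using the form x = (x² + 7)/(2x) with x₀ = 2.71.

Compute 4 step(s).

Equation: x² - 7 = 0
Fixed-point form: x = (x² + 7)/(2x)
x₀ = 2.71

x_1 = g(2.710000) = 2.646513
x_2 = g(2.646513) = 2.645751
x_3 = g(2.645751) = 2.645751
x_4 = g(2.645751) = 2.645751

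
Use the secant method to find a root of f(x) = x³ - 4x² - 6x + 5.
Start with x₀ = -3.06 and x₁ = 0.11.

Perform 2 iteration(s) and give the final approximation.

f(x) = x³ - 4x² - 6x + 5
x₀ = -3.06, x₁ = 0.11

Secant formula: x_{n+1} = x_n - f(x_n)(x_n - x_{n-1})/(f(x_n) - f(x_{n-1}))

Iteration 1:
  f(-3.060000) = -42.747016
  f(0.110000) = 4.292931
  x_2 = 0.110000 - 4.292931×(0.110000 - (-3.060000))/(4.292931 - (-42.747016))
       = -0.179299
Iteration 2:
  f(0.110000) = 4.292931
  f(-0.179299) = 5.941436
  x_3 = -0.179299 - 5.941436×(-0.179299 - 0.110000)/(5.941436 - 4.292931)
       = 0.863373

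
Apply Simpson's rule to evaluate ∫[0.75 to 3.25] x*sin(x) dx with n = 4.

f(x) = x*sin(x)
a = 0.75, b = 3.25, n = 4
h = (b - a)/n = 0.625000

Simpson's rule: (h/3)[f(x₀) + 4f(x₁) + 2f(x₂) + ... + f(xₙ)]

x_0 = 0.7500, f(x_0) = 0.511229, coefficient = 1
x_1 = 1.3750, f(x_1) = 1.348728, coefficient = 4
x_2 = 2.0000, f(x_2) = 1.818595, coefficient = 2
x_3 = 2.6250, f(x_3) = 1.296541, coefficient = 4
x_4 = 3.2500, f(x_4) = -0.351634, coefficient = 1

I ≈ (0.625000/3) × 14.377860 = 2.995387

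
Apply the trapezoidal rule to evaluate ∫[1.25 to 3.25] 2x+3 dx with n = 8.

f(x) = 2x+3
a = 1.25, b = 3.25, n = 8
h = (b - a)/n = 0.250000

Trapezoidal rule: (h/2)[f(x₀) + 2f(x₁) + 2f(x₂) + ... + f(xₙ)]

x_0 = 1.2500, f(x_0) = 5.500000, coefficient = 1
x_1 = 1.5000, f(x_1) = 6.000000, coefficient = 2
x_2 = 1.7500, f(x_2) = 6.500000, coefficient = 2
x_3 = 2.0000, f(x_3) = 7.000000, coefficient = 2
x_4 = 2.2500, f(x_4) = 7.500000, coefficient = 2
x_5 = 2.5000, f(x_5) = 8.000000, coefficient = 2
x_6 = 2.7500, f(x_6) = 8.500000, coefficient = 2
x_7 = 3.0000, f(x_7) = 9.000000, coefficient = 2
x_8 = 3.2500, f(x_8) = 9.500000, coefficient = 1

I ≈ (0.250000/2) × 120.000000 = 15.000000
Exact value: 15.000000
Error: 0.000000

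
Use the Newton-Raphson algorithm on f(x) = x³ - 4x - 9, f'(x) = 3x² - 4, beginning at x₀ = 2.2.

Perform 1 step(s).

f(x) = x³ - 4x - 9
f'(x) = 3x² - 4
x₀ = 2.2

Newton-Raphson formula: x_{n+1} = x_n - f(x_n)/f'(x_n)

Iteration 1:
  f(2.200000) = -7.152000
  f'(2.200000) = 10.520000
  x_1 = 2.200000 - (-7.152000)/10.520000 = 2.879848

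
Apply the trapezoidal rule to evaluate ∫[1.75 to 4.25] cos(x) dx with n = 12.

f(x) = cos(x)
a = 1.75, b = 4.25, n = 12
h = (b - a)/n = 0.208333

Trapezoidal rule: (h/2)[f(x₀) + 2f(x₁) + 2f(x₂) + ... + f(xₙ)]

x_0 = 1.7500, f(x_0) = -0.178246, coefficient = 1
x_1 = 1.9583, f(x_1) = -0.377909, coefficient = 2
x_2 = 2.1667, f(x_2) = -0.561229, coefficient = 2
x_3 = 2.3750, f(x_3) = -0.720278, coefficient = 2
x_4 = 2.5833, f(x_4) = -0.848178, coefficient = 2
x_5 = 2.7917, f(x_5) = -0.939398, coefficient = 2
x_6 = 3.0000, f(x_6) = -0.989992, coefficient = 2
x_7 = 3.2083, f(x_7) = -0.997774, coefficient = 2
x_8 = 3.4167, f(x_8) = -0.962405, coefficient = 2
x_9 = 3.6250, f(x_9) = -0.885416, coefficient = 2
x_10 = 3.8333, f(x_10) = -0.770137, coefficient = 2
x_11 = 4.0417, f(x_11) = -0.621552, coefficient = 2
x_12 = 4.2500, f(x_12) = -0.446087, coefficient = 1

I ≈ (0.208333/2) × -17.972873 = -1.872174
Exact value: -1.878975
Error: 0.006801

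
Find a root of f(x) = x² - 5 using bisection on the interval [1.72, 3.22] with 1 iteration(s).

f(x) = x² - 5
Initial interval: [1.72, 3.22]

Iteration 1:
  c_1 = (1.720000 + 3.220000)/2 = 2.470000
  f(c_1) = f(2.470000) = 1.100900
  f(a) × f(c) < 0, new interval: [1.720000, 2.470000]

After 1 iteration(s), the approximation is c_1 = 2.470000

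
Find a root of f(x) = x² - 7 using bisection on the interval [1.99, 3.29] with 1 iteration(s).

f(x) = x² - 7
Initial interval: [1.99, 3.29]

Iteration 1:
  c_1 = (1.990000 + 3.290000)/2 = 2.640000
  f(c_1) = f(2.640000) = -0.030400
  f(a) × f(c) ≥ 0, new interval: [2.640000, 3.290000]

After 1 iteration(s), the approximation is c_1 = 2.640000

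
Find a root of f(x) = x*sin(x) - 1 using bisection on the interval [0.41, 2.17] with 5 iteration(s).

f(x) = x*sin(x) - 1
Initial interval: [0.41, 2.17]

Iteration 1:
  c_1 = (0.410000 + 2.170000)/2 = 1.290000
  f(c_1) = f(1.290000) = 0.239477
  f(a) × f(c) < 0, new interval: [0.410000, 1.290000]
Iteration 2:
  c_2 = (0.410000 + 1.290000)/2 = 0.850000
  f(c_2) = f(0.850000) = -0.361412
  f(a) × f(c) ≥ 0, new interval: [0.850000, 1.290000]
Iteration 3:
  c_3 = (0.850000 + 1.290000)/2 = 1.070000
  f(c_3) = f(1.070000) = -0.061395
  f(a) × f(c) ≥ 0, new interval: [1.070000, 1.290000]
Iteration 4:
  c_4 = (1.070000 + 1.290000)/2 = 1.180000
  f(c_4) = f(1.180000) = 0.091035
  f(a) × f(c) < 0, new interval: [1.070000, 1.180000]
Iteration 5:
  c_5 = (1.070000 + 1.180000)/2 = 1.125000
  f(c_5) = f(1.125000) = 0.015051
  f(a) × f(c) < 0, new interval: [1.070000, 1.125000]

After 5 iteration(s), the approximation is c_5 = 1.125000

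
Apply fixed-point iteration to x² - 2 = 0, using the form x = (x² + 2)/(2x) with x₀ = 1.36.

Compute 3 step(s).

Equation: x² - 2 = 0
Fixed-point form: x = (x² + 2)/(2x)
x₀ = 1.36

x_1 = g(1.360000) = 1.415294
x_2 = g(1.415294) = 1.414214
x_3 = g(1.414214) = 1.414214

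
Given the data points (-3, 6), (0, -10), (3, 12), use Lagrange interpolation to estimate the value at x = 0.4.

Lagrange interpolation formula:
P(x) = Σ yᵢ × Lᵢ(x)
where Lᵢ(x) = Π_{j≠i} (x - xⱼ)/(xᵢ - xⱼ)

L_0(0.4) = (0.4 - 0)/(-3 - 0) × (0.4 - 3)/(-3 - 3) = -0.057778
L_1(0.4) = (0.4 - (-3))/(0 - (-3)) × (0.4 - 3)/(0 - 3) = 0.982222
L_2(0.4) = (0.4 - (-3))/(3 - (-3)) × (0.4 - 0)/(3 - 0) = 0.075556

P(0.4) = 6×L_0(0.4) + (-10)×L_1(0.4) + 12×L_2(0.4)
P(0.4) = -9.262222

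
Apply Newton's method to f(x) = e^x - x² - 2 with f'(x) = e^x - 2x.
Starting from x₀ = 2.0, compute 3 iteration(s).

f(x) = e^x - x² - 2
f'(x) = e^x - 2x
x₀ = 2.0

Newton-Raphson formula: x_{n+1} = x_n - f(x_n)/f'(x_n)

Iteration 1:
  f(2.000000) = 1.389056
  f'(2.000000) = 3.389056
  x_1 = 2.000000 - 1.389056/3.389056 = 1.590135
Iteration 2:
  f(1.590135) = 0.375881
  f'(1.590135) = 1.724140
  x_2 = 1.590135 - 0.375881/1.724140 = 1.372124
Iteration 3:
  f(1.372124) = 0.060994
  f'(1.372124) = 1.199470
  x_3 = 1.372124 - 0.060994/1.199470 = 1.321273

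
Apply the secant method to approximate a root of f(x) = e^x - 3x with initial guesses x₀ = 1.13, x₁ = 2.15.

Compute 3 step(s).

f(x) = e^x - 3x
x₀ = 1.13, x₁ = 2.15

Secant formula: x_{n+1} = x_n - f(x_n)(x_n - x_{n-1})/(f(x_n) - f(x_{n-1}))

Iteration 1:
  f(1.130000) = -0.294343
  f(2.150000) = 2.134858
  x_2 = 2.150000 - 2.134858×(2.150000 - 1.130000)/(2.134858 - (-0.294343))
       = 1.253592
Iteration 2:
  f(2.150000) = 2.134858
  f(1.253592) = -0.257873
  x_3 = 1.253592 - (-0.257873)×(1.253592 - 2.150000)/(-0.257873 - 2.134858)
       = 1.350201
Iteration 3:
  f(1.253592) = -0.257873
  f(1.350201) = -0.192402
  x_4 = 1.350201 - (-0.192402)×(1.350201 - 1.253592)/(-0.192402 - (-0.257873))
       = 1.634108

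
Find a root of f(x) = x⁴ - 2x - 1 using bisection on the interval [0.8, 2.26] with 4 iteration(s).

f(x) = x⁴ - 2x - 1
Initial interval: [0.8, 2.26]

Iteration 1:
  c_1 = (0.800000 + 2.260000)/2 = 1.530000
  f(c_1) = f(1.530000) = 1.419813
  f(a) × f(c) < 0, new interval: [0.800000, 1.530000]
Iteration 2:
  c_2 = (0.800000 + 1.530000)/2 = 1.165000
  f(c_2) = f(1.165000) = -1.487940
  f(a) × f(c) ≥ 0, new interval: [1.165000, 1.530000]
Iteration 3:
  c_3 = (1.165000 + 1.530000)/2 = 1.347500
  f(c_3) = f(1.347500) = -0.398029
  f(a) × f(c) ≥ 0, new interval: [1.347500, 1.530000]
Iteration 4:
  c_4 = (1.347500 + 1.530000)/2 = 1.438750
  f(c_4) = f(1.438750) = 0.407406
  f(a) × f(c) < 0, new interval: [1.347500, 1.438750]

After 4 iteration(s), the approximation is c_4 = 1.438750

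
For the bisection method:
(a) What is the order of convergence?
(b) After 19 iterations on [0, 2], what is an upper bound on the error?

(a) Bisection has linear (order 1) convergence; the error is halved each step.

(b) Error bound = (b-a)/2^n = (2 - 0)/2^{19}
    = 2/2^{19}

(a) 1 (linear); (b) error ≤ 3.81e-06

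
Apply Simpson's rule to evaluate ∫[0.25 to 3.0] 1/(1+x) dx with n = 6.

f(x) = 1/(1+x)
a = 0.25, b = 3.0, n = 6
h = (b - a)/n = 0.458333

Simpson's rule: (h/3)[f(x₀) + 4f(x₁) + 2f(x₂) + ... + f(xₙ)]

x_0 = 0.2500, f(x_0) = 0.800000, coefficient = 1
x_1 = 0.7083, f(x_1) = 0.585366, coefficient = 4
x_2 = 1.1667, f(x_2) = 0.461538, coefficient = 2
x_3 = 1.6250, f(x_3) = 0.380952, coefficient = 4
x_4 = 2.0833, f(x_4) = 0.324324, coefficient = 2
x_5 = 2.5417, f(x_5) = 0.282353, coefficient = 4
x_6 = 3.0000, f(x_6) = 0.250000, coefficient = 1

I ≈ (0.458333/3) × 7.616410 = 1.163618
Exact value: 1.163151
Error: 0.000467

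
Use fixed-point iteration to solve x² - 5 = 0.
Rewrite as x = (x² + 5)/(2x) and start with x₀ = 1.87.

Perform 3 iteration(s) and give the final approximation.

Equation: x² - 5 = 0
Fixed-point form: x = (x² + 5)/(2x)
x₀ = 1.87

x_1 = g(1.870000) = 2.271898
x_2 = g(2.271898) = 2.236351
x_3 = g(2.236351) = 2.236068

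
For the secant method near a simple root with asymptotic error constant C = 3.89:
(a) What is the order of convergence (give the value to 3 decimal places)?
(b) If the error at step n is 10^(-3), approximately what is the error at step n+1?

(a) Secant method has superlinear convergence with order φ = (1+√5)/2 ≈ 1.618.
    This means |e_{n+1}| ≈ C|e_n|^1.618.

(b) With |e_n| = 10^(-3) and C = 3.89:
    |e_{n+1}| ≈ 3.89 × (10^(-3))^1.618 = 3.89 × 10^(-4.85)

(a) ≈ 1.618 (golden ratio); (b) |e_{n+1}| ≈ 5.443e-05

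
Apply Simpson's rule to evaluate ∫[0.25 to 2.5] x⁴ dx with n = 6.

f(x) = x⁴
a = 0.25, b = 2.5, n = 6
h = (b - a)/n = 0.375000

Simpson's rule: (h/3)[f(x₀) + 4f(x₁) + 2f(x₂) + ... + f(xₙ)]

x_0 = 0.2500, f(x_0) = 0.003906, coefficient = 1
x_1 = 0.6250, f(x_1) = 0.152588, coefficient = 4
x_2 = 1.0000, f(x_2) = 1.000000, coefficient = 2
x_3 = 1.3750, f(x_3) = 3.574463, coefficient = 4
x_4 = 1.7500, f(x_4) = 9.378906, coefficient = 2
x_5 = 2.1250, f(x_5) = 20.390869, coefficient = 4
x_6 = 2.5000, f(x_6) = 39.062500, coefficient = 1

I ≈ (0.375000/3) × 156.295898 = 19.536987
Exact value: 19.531055
Error: 0.005933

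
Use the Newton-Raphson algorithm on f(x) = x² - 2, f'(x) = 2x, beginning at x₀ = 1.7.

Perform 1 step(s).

f(x) = x² - 2
f'(x) = 2x
x₀ = 1.7

Newton-Raphson formula: x_{n+1} = x_n - f(x_n)/f'(x_n)

Iteration 1:
  f(1.700000) = 0.890000
  f'(1.700000) = 3.400000
  x_1 = 1.700000 - 0.890000/3.400000 = 1.438235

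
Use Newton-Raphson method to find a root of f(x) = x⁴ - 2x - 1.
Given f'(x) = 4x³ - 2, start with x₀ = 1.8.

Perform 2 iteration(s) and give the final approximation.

f(x) = x⁴ - 2x - 1
f'(x) = 4x³ - 2
x₀ = 1.8

Newton-Raphson formula: x_{n+1} = x_n - f(x_n)/f'(x_n)

Iteration 1:
  f(1.800000) = 5.897600
  f'(1.800000) = 21.328000
  x_1 = 1.800000 - 5.897600/21.328000 = 1.523481
Iteration 2:
  f(1.523481) = 1.340051
  f'(1.523481) = 12.143960
  x_2 = 1.523481 - 1.340051/12.143960 = 1.413134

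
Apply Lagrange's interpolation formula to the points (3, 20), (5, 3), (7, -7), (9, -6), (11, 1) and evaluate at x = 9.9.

Lagrange interpolation formula:
P(x) = Σ yᵢ × Lᵢ(x)
where Lᵢ(x) = Π_{j≠i} (x - xⱼ)/(xᵢ - xⱼ)

L_0(9.9) = (9.9 - 5)/(3 - 5) × (9.9 - 7)/(3 - 7) × (9.9 - 9)/(3 - 9) × (9.9 - 11)/(3 - 11) = -0.036635
L_1(9.9) = (9.9 - 3)/(5 - 3) × (9.9 - 7)/(5 - 7) × (9.9 - 9)/(5 - 9) × (9.9 - 11)/(5 - 11) = 0.206353
L_2(9.9) = (9.9 - 3)/(7 - 3) × (9.9 - 5)/(7 - 5) × (9.9 - 9)/(7 - 9) × (9.9 - 11)/(7 - 11) = -0.522998
L_3(9.9) = (9.9 - 3)/(9 - 3) × (9.9 - 5)/(9 - 5) × (9.9 - 7)/(9 - 7) × (9.9 - 11)/(9 - 11) = 1.123478
L_4(9.9) = (9.9 - 3)/(11 - 3) × (9.9 - 5)/(11 - 5) × (9.9 - 7)/(11 - 7) × (9.9 - 9)/(11 - 9) = 0.229802

P(9.9) = 20×L_0(9.9) + 3×L_1(9.9) + (-7)×L_2(9.9) + (-6)×L_3(9.9) + 1×L_4(9.9)
P(9.9) = -2.963721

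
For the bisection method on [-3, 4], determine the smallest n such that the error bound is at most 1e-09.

We need (b-a)/2^n ≤ 1e-09
(4 - (-3))/2^n ≤ 1e-09
7/2^n ≤ 1e-09
2^n ≥ 7000000000
n ≥ log₂(7000000000) = 32.70
n ≥ 33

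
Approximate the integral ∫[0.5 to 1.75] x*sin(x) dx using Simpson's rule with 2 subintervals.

f(x) = x*sin(x)
a = 0.5, b = 1.75, n = 2
h = (b - a)/n = 0.625000

Simpson's rule: (h/3)[f(x₀) + 4f(x₁) + 2f(x₂) + ... + f(xₙ)]

x_0 = 0.5000, f(x_0) = 0.239713, coefficient = 1
x_1 = 1.1250, f(x_1) = 1.015051, coefficient = 4
x_2 = 1.7500, f(x_2) = 1.721975, coefficient = 1

I ≈ (0.625000/3) × 6.021892 = 1.254561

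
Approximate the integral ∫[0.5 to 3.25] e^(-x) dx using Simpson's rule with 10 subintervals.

f(x) = e^(-x)
a = 0.5, b = 3.25, n = 10
h = (b - a)/n = 0.275000

Simpson's rule: (h/3)[f(x₀) + 4f(x₁) + 2f(x₂) + ... + f(xₙ)]

x_0 = 0.5000, f(x_0) = 0.606531, coefficient = 1
x_1 = 0.7750, f(x_1) = 0.460704, coefficient = 4
x_2 = 1.0500, f(x_2) = 0.349938, coefficient = 2
x_3 = 1.3250, f(x_3) = 0.265803, coefficient = 4
x_4 = 1.6000, f(x_4) = 0.201897, coefficient = 2
x_5 = 1.8750, f(x_5) = 0.153355, coefficient = 4
x_6 = 2.1500, f(x_6) = 0.116484, coefficient = 2
x_7 = 2.4250, f(x_7) = 0.088478, coefficient = 4
x_8 = 2.7000, f(x_8) = 0.067206, coefficient = 2
x_9 = 2.9750, f(x_9) = 0.051047, coefficient = 4
x_10 = 3.2500, f(x_10) = 0.038774, coefficient = 1

I ≈ (0.275000/3) × 6.193902 = 0.567774
Exact value: 0.567756
Error: 0.000018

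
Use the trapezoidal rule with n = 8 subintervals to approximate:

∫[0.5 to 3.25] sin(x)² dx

f(x) = sin(x)²
a = 0.5, b = 3.25, n = 8
h = (b - a)/n = 0.343750

Trapezoidal rule: (h/2)[f(x₀) + 2f(x₁) + 2f(x₂) + ... + f(xₙ)]

x_0 = 0.5000, f(x_0) = 0.229849, coefficient = 1
x_1 = 0.8438, f(x_1) = 0.558219, coefficient = 2
x_2 = 1.1875, f(x_2) = 0.860139, coefficient = 2
x_3 = 1.5312, f(x_3) = 0.998437, coefficient = 2
x_4 = 1.8750, f(x_4) = 0.910280, coefficient = 2
x_5 = 2.2188, f(x_5) = 0.635720, coefficient = 2
x_6 = 2.5625, f(x_6) = 0.299499, coefficient = 2
x_7 = 2.9062, f(x_7) = 0.054371, coefficient = 2
x_8 = 3.2500, f(x_8) = 0.011706, coefficient = 1

I ≈ (0.343750/2) × 8.874885 = 1.525371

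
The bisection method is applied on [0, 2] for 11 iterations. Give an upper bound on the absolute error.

Bisection error bound: |error| ≤ (b-a)/2^n
|error| ≤ (2 - 0)/2^11 = 2/2^11
|error| ≤ 0.0009765625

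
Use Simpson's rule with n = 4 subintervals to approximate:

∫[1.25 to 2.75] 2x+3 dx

f(x) = 2x+3
a = 1.25, b = 2.75, n = 4
h = (b - a)/n = 0.375000

Simpson's rule: (h/3)[f(x₀) + 4f(x₁) + 2f(x₂) + ... + f(xₙ)]

x_0 = 1.2500, f(x_0) = 5.500000, coefficient = 1
x_1 = 1.6250, f(x_1) = 6.250000, coefficient = 4
x_2 = 2.0000, f(x_2) = 7.000000, coefficient = 2
x_3 = 2.3750, f(x_3) = 7.750000, coefficient = 4
x_4 = 2.7500, f(x_4) = 8.500000, coefficient = 1

I ≈ (0.375000/3) × 84.000000 = 10.500000
Exact value: 10.500000
Error: 0.000000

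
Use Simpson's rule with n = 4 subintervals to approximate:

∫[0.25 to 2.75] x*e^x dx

f(x) = x*e^x
a = 0.25, b = 2.75, n = 4
h = (b - a)/n = 0.625000

Simpson's rule: (h/3)[f(x₀) + 4f(x₁) + 2f(x₂) + ... + f(xₙ)]

x_0 = 0.2500, f(x_0) = 0.321006, coefficient = 1
x_1 = 0.8750, f(x_1) = 2.099016, coefficient = 4
x_2 = 1.5000, f(x_2) = 6.722534, coefficient = 2
x_3 = 2.1250, f(x_3) = 17.792407, coefficient = 4
x_4 = 2.7500, f(x_4) = 43.017238, coefficient = 1

I ≈ (0.625000/3) × 136.349003 = 28.406042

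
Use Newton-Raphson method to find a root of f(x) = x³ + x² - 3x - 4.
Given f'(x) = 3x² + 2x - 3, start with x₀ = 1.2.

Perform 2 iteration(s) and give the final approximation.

f(x) = x³ + x² - 3x - 4
f'(x) = 3x² + 2x - 3
x₀ = 1.2

Newton-Raphson formula: x_{n+1} = x_n - f(x_n)/f'(x_n)

Iteration 1:
  f(1.200000) = -4.432000
  f'(1.200000) = 3.720000
  x_1 = 1.200000 - (-4.432000)/3.720000 = 2.391398
Iteration 2:
  f(2.391398) = 8.220477
  f'(2.391398) = 18.939147
  x_2 = 2.391398 - 8.220477/18.939147 = 1.957351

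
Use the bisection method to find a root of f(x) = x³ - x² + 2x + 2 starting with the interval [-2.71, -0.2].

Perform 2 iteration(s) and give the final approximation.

f(x) = x³ - x² + 2x + 2
Initial interval: [-2.71, -0.2]

Iteration 1:
  c_1 = (-2.710000 + (-0.200000))/2 = -1.455000
  f(c_1) = f(-1.455000) = -6.107296
  f(a) × f(c) ≥ 0, new interval: [-1.455000, -0.200000]
Iteration 2:
  c_2 = (-1.455000 + (-0.200000))/2 = -0.827500
  f(c_2) = f(-0.827500) = -0.906392
  f(a) × f(c) ≥ 0, new interval: [-0.827500, -0.200000]

After 2 iteration(s), the approximation is c_2 = -0.827500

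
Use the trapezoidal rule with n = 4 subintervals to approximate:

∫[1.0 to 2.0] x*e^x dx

f(x) = x*e^x
a = 1.0, b = 2.0, n = 4
h = (b - a)/n = 0.250000

Trapezoidal rule: (h/2)[f(x₀) + 2f(x₁) + 2f(x₂) + ... + f(xₙ)]

x_0 = 1.0000, f(x_0) = 2.718282, coefficient = 1
x_1 = 1.2500, f(x_1) = 4.362929, coefficient = 2
x_2 = 1.5000, f(x_2) = 6.722534, coefficient = 2
x_3 = 1.7500, f(x_3) = 10.070555, coefficient = 2
x_4 = 2.0000, f(x_4) = 14.778112, coefficient = 1

I ≈ (0.250000/2) × 59.808428 = 7.476053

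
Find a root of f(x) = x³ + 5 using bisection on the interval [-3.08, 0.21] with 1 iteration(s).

f(x) = x³ + 5
Initial interval: [-3.08, 0.21]

Iteration 1:
  c_1 = (-3.080000 + 0.210000)/2 = -1.435000
  f(c_1) = f(-1.435000) = 2.045012
  f(a) × f(c) < 0, new interval: [-3.080000, -1.435000]

After 1 iteration(s), the approximation is c_1 = -1.435000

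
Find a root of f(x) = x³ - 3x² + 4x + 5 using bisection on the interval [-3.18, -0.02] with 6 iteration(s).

f(x) = x³ - 3x² + 4x + 5
Initial interval: [-3.18, -0.02]

Iteration 1:
  c_1 = (-3.180000 + (-0.020000))/2 = -1.600000
  f(c_1) = f(-1.600000) = -13.176000
  f(a) × f(c) ≥ 0, new interval: [-1.600000, -0.020000]
Iteration 2:
  c_2 = (-1.600000 + (-0.020000))/2 = -0.810000
  f(c_2) = f(-0.810000) = -0.739741
  f(a) × f(c) ≥ 0, new interval: [-0.810000, -0.020000]
Iteration 3:
  c_3 = (-0.810000 + (-0.020000))/2 = -0.415000
  f(c_3) = f(-0.415000) = 2.751852
  f(a) × f(c) < 0, new interval: [-0.810000, -0.415000]
Iteration 4:
  c_4 = (-0.810000 + (-0.415000))/2 = -0.612500
  f(c_4) = f(-0.612500) = 1.194748
  f(a) × f(c) < 0, new interval: [-0.810000, -0.612500]
Iteration 5:
  c_5 = (-0.810000 + (-0.612500))/2 = -0.711250
  f(c_5) = f(-0.711250) = 0.277566
  f(a) × f(c) < 0, new interval: [-0.810000, -0.711250]
Iteration 6:
  c_6 = (-0.810000 + (-0.711250))/2 = -0.760625
  f(c_6) = f(-0.760625) = -0.218211
  f(a) × f(c) ≥ 0, new interval: [-0.760625, -0.711250]

After 6 iteration(s), the approximation is c_6 = -0.760625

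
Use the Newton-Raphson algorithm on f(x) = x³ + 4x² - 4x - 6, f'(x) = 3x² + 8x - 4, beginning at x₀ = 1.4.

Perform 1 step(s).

f(x) = x³ + 4x² - 4x - 6
f'(x) = 3x² + 8x - 4
x₀ = 1.4

Newton-Raphson formula: x_{n+1} = x_n - f(x_n)/f'(x_n)

Iteration 1:
  f(1.400000) = -1.016000
  f'(1.400000) = 13.080000
  x_1 = 1.400000 - (-1.016000)/13.080000 = 1.477676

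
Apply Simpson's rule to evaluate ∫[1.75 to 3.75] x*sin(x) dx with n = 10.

f(x) = x*sin(x)
a = 1.75, b = 3.75, n = 10
h = (b - a)/n = 0.200000

Simpson's rule: (h/3)[f(x₀) + 4f(x₁) + 2f(x₂) + ... + f(xₙ)]

x_0 = 1.7500, f(x_0) = 1.721975, coefficient = 1
x_1 = 1.9500, f(x_1) = 1.811471, coefficient = 4
x_2 = 2.1500, f(x_2) = 1.799332, coefficient = 2
x_3 = 2.3500, f(x_3) = 1.671962, coefficient = 4
x_4 = 2.5500, f(x_4) = 1.422093, coefficient = 2
x_5 = 2.7500, f(x_5) = 1.049568, coefficient = 4
x_6 = 2.9500, f(x_6) = 0.561747, coefficient = 2
x_7 = 3.1500, f(x_7) = -0.026483, coefficient = 4
x_8 = 3.3500, f(x_8) = -0.693122, coefficient = 2
x_9 = 3.5500, f(x_9) = -1.409876, coefficient = 4
x_10 = 3.7500, f(x_10) = -2.143355, coefficient = 1

I ≈ (0.200000/3) × 18.145294 = 1.209686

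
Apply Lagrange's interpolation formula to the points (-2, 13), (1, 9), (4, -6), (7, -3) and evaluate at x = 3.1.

Lagrange interpolation formula:
P(x) = Σ yᵢ × Lᵢ(x)
where Lᵢ(x) = Π_{j≠i} (x - xⱼ)/(xᵢ - xⱼ)

L_0(3.1) = (3.1 - 1)/(-2 - 1) × (3.1 - 4)/(-2 - 4) × (3.1 - 7)/(-2 - 7) = -0.045500
L_1(3.1) = (3.1 - (-2))/(1 - (-2)) × (3.1 - 4)/(1 - 4) × (3.1 - 7)/(1 - 7) = 0.331500
L_2(3.1) = (3.1 - (-2))/(4 - (-2)) × (3.1 - 1)/(4 - 1) × (3.1 - 7)/(4 - 7) = 0.773500
L_3(3.1) = (3.1 - (-2))/(7 - (-2)) × (3.1 - 1)/(7 - 1) × (3.1 - 4)/(7 - 4) = -0.059500

P(3.1) = 13×L_0(3.1) + 9×L_1(3.1) + (-6)×L_2(3.1) + (-3)×L_3(3.1)
P(3.1) = -2.070500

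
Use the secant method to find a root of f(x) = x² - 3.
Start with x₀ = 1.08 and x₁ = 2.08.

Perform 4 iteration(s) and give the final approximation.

f(x) = x² - 3
x₀ = 1.08, x₁ = 2.08

Secant formula: x_{n+1} = x_n - f(x_n)(x_n - x_{n-1})/(f(x_n) - f(x_{n-1}))

Iteration 1:
  f(1.080000) = -1.833600
  f(2.080000) = 1.326400
  x_2 = 2.080000 - 1.326400×(2.080000 - 1.080000)/(1.326400 - (-1.833600))
       = 1.660253
Iteration 2:
  f(2.080000) = 1.326400
  f(1.660253) = -0.243559
  x_3 = 1.660253 - (-0.243559)×(1.660253 - 2.080000)/(-0.243559 - 1.326400)
       = 1.725372
Iteration 3:
  f(1.660253) = -0.243559
  f(1.725372) = -0.023093
  x_4 = 1.725372 - (-0.023093)×(1.725372 - 1.660253)/(-0.023093 - (-0.243559))
       = 1.732192
Iteration 4:
  f(1.725372) = -0.023093
  f(1.732192) = 0.000491
  x_5 = 1.732192 - 0.000491×(1.732192 - 1.725372)/(0.000491 - (-0.023093))
       = 1.732051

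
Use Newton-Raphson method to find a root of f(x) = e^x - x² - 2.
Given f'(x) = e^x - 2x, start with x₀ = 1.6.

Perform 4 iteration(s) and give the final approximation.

f(x) = e^x - x² - 2
f'(x) = e^x - 2x
x₀ = 1.6

Newton-Raphson formula: x_{n+1} = x_n - f(x_n)/f'(x_n)

Iteration 1:
  f(1.600000) = 0.393032
  f'(1.600000) = 1.753032
  x_1 = 1.600000 - 0.393032/1.753032 = 1.375799
Iteration 2:
  f(1.375799) = 0.065415
  f'(1.375799) = 1.206639
  x_2 = 1.375799 - 0.065415/1.206639 = 1.321586
Iteration 3:
  f(1.321586) = 0.002774
  f'(1.321586) = 1.106192
  x_3 = 1.321586 - 0.002774/1.106192 = 1.319079
Iteration 4:
  f(1.319079) = 0.000005
  f'(1.319079) = 1.101817
  x_4 = 1.319079 - 0.000005/1.101817 = 1.319074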